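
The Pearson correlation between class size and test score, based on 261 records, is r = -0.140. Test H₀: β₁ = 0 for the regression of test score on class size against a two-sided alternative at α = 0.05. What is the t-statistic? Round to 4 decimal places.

t = -2.2755

t = r·√(n − 2)/√(1 − r²) = -0.140·√259/√0.9804 = -2.2755.
df = n − 2 = 259.
Two-sided p ≈ 0.0237, which is < 0.05, so reject H₀.
There is evidence of a linear association between class size and test score.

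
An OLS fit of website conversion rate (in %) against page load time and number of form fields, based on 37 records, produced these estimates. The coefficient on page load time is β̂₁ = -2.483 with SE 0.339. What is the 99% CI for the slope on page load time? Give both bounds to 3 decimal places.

df = n − k − 1 = 37 − 2 − 1 = 34.
t* = t_{0.005, 34} = 2.728394.
Margin = t* × SE = 2.728394 × 0.339 = 0.92493.
CI: -2.483 ± 0.92493 → (-3.408, -1.558).
With 99% confidence, each one-unit increase in page load time is associated with a change of between -3.408 and -1.558 % in website conversion rate, holding the other predictors fixed.

(-3.408, -1.558)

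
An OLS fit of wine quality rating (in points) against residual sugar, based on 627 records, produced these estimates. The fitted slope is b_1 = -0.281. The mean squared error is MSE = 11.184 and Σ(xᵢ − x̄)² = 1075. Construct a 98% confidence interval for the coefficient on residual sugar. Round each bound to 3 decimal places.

(-0.519, -0.043)

SE(b_1) = √(MSE/Sₓₓ) = √(11.184/1075) = 0.101999.
df = n − 2 = 625.
t* = t_{0.01, 625} = 2.332329.
Margin = t* × SE = 2.332329 × 0.101999 = 0.23789.
CI: -0.281 ± 0.23789 → (-0.519, -0.043).
With 98% confidence, each one-unit increase in residual sugar is associated with a change of between -0.519 and -0.043 points in wine quality rating.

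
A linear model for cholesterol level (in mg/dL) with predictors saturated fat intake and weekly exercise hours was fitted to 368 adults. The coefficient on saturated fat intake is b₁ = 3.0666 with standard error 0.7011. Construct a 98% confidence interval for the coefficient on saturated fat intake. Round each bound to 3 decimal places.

(1.428, 4.705)

df = n − k − 1 = 368 − 2 − 1 = 365.
t* = t_{0.01, 365} = 2.336608.
Margin = t* × SE = 2.336608 × 0.7011 = 1.63820.
CI: 3.0666 ± 1.63820 → (1.428, 4.705).
With 98% confidence, each one-unit increase in saturated fat intake is associated with a change of between 1.428 and 4.705 mg/dL in cholesterol level, holding the other predictors fixed.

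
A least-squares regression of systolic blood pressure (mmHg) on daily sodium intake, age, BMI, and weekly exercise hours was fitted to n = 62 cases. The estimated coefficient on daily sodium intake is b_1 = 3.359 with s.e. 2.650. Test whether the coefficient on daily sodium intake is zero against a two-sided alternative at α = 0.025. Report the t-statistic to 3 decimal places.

H₀: β₁ = 0 vs H₁: β₁ ≠ 0.
t = (b_1 − β₁⁰)/SE = 3.359 / 2.650 = 1.268.
df = n − k − 1 = 62 − 4 − 1 = 57.
Two-sided p ≈ 0.2101, which is ≥ 0.025, so fail to reject H₀.
The data do not give significant evidence of an association between daily sodium intake and systolic blood pressure, after adjusting for the other predictors.

t = 1.268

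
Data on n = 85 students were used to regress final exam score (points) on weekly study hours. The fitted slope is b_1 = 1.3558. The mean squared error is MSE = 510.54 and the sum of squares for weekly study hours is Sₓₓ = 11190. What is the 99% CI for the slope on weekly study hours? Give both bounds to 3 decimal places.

SE(b_1) = √(MSE/Sₓₓ) = √(510.54/11190) = 0.213599.
df = n − 2 = 83.
t* = t_{0.005, 83} = 2.636369.
Margin = t* × SE = 2.636369 × 0.213599 = 0.56313.
CI: 1.3558 ± 0.56313 → (0.793, 1.919).
With 99% confidence, each one-unit increase in weekly study hours is associated with a change of between 0.793 and 1.919 points in final exam score.

(0.793, 1.919)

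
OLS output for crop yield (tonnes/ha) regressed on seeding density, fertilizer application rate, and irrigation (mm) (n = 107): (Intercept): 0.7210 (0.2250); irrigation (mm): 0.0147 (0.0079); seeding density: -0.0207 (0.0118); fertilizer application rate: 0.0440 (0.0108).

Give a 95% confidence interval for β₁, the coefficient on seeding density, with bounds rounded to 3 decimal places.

Read off: b = -0.0207, SE = 0.0118 for seeding density.
df = n − k − 1 = 107 − 3 − 1 = 103.
t* = t_{0.025, 103} = 1.983264.
Margin = t* × SE = 1.983264 × 0.0118 = 0.02340.
CI: -0.0207 ± 0.02340 → (-0.044, 0.003).

(-0.044, 0.003)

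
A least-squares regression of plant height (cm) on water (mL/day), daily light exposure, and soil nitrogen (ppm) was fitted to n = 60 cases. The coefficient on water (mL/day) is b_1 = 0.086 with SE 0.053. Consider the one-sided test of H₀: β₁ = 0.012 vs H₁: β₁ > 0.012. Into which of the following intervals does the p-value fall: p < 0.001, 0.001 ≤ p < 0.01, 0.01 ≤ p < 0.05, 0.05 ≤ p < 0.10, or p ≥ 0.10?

t = (0.086 − 0.012) / 0.053 = 1.396.
df = n − k − 1 = 60 − 3 − 1 = 56.
One-sided p = P(T_{56} > t) ≈ 0.0841.
So 0.05 ≤ p < 0.10.

0.05 ≤ p < 0.10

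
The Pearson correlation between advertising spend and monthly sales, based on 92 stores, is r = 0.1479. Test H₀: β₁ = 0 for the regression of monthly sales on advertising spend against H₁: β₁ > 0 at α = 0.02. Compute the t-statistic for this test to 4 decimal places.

t = 1.4187

t = r·√(n − 2)/√(1 − r²) = 0.1479·√90/√0.978126 = 1.4187.
df = n − 2 = 90.
One-sided p ≈ 0.0797, which is ≥ 0.02, so fail to reject H₀.
The data do not give significant evidence of a linear association between advertising spend and monthly sales.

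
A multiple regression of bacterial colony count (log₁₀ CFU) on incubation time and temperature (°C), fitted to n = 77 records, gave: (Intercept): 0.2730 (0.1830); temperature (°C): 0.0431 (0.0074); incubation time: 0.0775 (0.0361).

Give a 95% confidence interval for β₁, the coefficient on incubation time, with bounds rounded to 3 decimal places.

(0.006, 0.149)

Read off: b = 0.0775, SE = 0.0361 for incubation time.
df = n − k − 1 = 77 − 2 − 1 = 74.
t* = t_{0.025, 74} = 1.992543.
Margin = t* × SE = 1.992543 × 0.0361 = 0.07193.
CI: 0.0775 ± 0.07193 → (0.006, 0.149).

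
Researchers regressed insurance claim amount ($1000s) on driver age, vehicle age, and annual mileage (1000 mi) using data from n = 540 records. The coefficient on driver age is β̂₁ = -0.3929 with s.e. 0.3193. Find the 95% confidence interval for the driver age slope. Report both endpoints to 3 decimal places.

(-1.020, 0.234)

df = n − k − 1 = 540 − 3 − 1 = 536.
t* = t_{0.025, 536} = 1.9644.
Margin = t* × SE = 1.9644 × 0.3193 = 0.62723.
CI: -0.3929 ± 0.62723 → (-1.020, 0.234).
With 95% confidence, each one-unit increase in driver age is associated with a change of between -1.020 and 0.234 $1000s in insurance claim amount, holding the other predictors fixed.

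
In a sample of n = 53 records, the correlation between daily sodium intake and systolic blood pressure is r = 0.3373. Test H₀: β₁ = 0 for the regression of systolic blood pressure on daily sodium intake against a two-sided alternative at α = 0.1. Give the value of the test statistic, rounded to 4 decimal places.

t = 2.5588

t = r·√(n − 2)/√(1 − r²) = 0.3373·√51/√0.886229 = 2.5588.
df = n − 2 = 51.
Two-sided p ≈ 0.0135, which is < 0.1, so reject H₀.
There is evidence of a linear association between daily sodium intake and systolic blood pressure.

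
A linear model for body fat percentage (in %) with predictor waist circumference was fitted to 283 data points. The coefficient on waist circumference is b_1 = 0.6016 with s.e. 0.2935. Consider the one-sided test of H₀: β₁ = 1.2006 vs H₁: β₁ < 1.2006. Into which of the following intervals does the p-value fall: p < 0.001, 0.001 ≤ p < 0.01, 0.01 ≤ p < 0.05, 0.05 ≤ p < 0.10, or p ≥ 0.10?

0.01 ≤ p < 0.05

t = (0.6016 − 1.2006) / 0.2935 = -2.041.
df = n − 2 = 283 − 2 = 281.
One-sided p = P(T_{281} < t) ≈ 0.0211.
So 0.01 ≤ p < 0.05.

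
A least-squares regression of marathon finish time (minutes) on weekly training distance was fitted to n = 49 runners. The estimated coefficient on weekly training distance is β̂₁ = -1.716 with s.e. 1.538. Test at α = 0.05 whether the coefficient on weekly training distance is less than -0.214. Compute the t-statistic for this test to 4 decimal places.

H₀: β₁ = -0.214 vs H₁: β₁ < -0.214.
t = (β̂₁ − β₁⁰)/SE = (-1.716 − (-0.214)) / 1.538 = -0.9766.
df = n − 2 = 49 − 2 = 47.
One-sided p ≈ 0.1669, which is ≥ 0.05, so fail to reject H₀.
The data do not give significant evidence that the true slope on weekly training distance is below -0.214 minutes per unit.

t = -0.9766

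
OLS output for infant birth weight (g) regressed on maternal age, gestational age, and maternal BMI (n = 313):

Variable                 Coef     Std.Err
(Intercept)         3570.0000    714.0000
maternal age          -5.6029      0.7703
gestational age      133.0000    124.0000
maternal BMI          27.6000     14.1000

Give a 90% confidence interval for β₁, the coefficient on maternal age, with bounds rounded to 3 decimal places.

Read off: b = -5.6029, SE = 0.7703 for maternal age.
df = n − k − 1 = 313 − 3 − 1 = 309.
t* = t_{0.05, 309} = 1.6498.
Margin = t* × SE = 1.6498 × 0.7703 = 1.27084.
CI: -5.6029 ± 1.27084 → (-6.874, -4.332).

(-6.874, -4.332)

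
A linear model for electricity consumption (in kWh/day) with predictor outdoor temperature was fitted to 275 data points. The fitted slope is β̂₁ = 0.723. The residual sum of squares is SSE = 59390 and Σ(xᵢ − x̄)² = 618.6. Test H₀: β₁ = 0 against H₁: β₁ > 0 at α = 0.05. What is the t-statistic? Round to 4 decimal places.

t = 1.2192

MSE = SSE/(n − 2) = 59390/273 = 217.546.
SE(β̂₁) = √(MSE/Sₓₓ) = √(217.546/618.6) = 0.593021.
t = 0.723 / 0.593021 = 1.2192.
df = n − 2 = 273.
One-sided p ≈ 0.1119, which is ≥ 0.05, so fail to reject H₀.
The data do not give significant evidence that the true slope on outdoor temperature is positive.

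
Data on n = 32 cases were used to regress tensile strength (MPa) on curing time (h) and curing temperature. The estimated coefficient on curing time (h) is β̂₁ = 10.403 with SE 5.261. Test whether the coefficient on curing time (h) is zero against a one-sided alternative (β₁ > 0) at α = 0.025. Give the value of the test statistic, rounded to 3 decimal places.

H₀: β₁ = 0 vs H₁: β₁ > 0.
t = (β̂₁ − β₁⁰)/SE = 10.403 / 5.261 = 1.977.
df = n − k − 1 = 32 − 2 − 1 = 29.
One-sided p ≈ 0.0288, which is ≥ 0.025, so fail to reject H₀.
The data do not give significant evidence that the true slope on curing time (h) is positive, holding the other predictors fixed.

t = 1.977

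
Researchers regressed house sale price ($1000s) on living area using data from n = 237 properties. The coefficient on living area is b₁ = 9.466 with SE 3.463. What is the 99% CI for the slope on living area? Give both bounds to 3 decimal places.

df = n − 2 = 237 − 2 = 235.
t* = t_{0.005, 235} = 2.596912.
Margin = t* × SE = 2.596912 × 3.463 = 8.99311.
CI: 9.466 ± 8.99311 → (0.473, 18.459).
With 99% confidence, each one-unit increase in living area is associated with a change of between 0.473 and 18.459 $1000s in house sale price.

(0.473, 18.459)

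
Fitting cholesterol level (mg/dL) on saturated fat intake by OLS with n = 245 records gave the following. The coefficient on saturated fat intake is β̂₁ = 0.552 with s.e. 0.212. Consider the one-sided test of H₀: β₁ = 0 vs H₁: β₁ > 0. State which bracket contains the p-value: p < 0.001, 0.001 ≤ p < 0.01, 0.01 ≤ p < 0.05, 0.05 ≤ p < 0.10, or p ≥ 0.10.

t = 0.552 / 0.212 = 2.604.
df = n − 2 = 245 − 2 = 243.
One-sided p = P(T_{243} > t) ≈ 0.0049.
So 0.001 ≤ p < 0.01.

0.001 ≤ p < 0.01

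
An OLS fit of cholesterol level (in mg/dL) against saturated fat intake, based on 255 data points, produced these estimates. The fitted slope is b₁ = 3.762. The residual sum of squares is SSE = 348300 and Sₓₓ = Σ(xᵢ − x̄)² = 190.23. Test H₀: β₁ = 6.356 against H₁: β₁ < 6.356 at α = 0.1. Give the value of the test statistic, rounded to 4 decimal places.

t = -0.9643

MSE = SSE/(n − 2) = 348300/253 = 1376.68.
SE(b₁) = √(MSE/Sₓₓ) = √(1376.68/190.23) = 2.69015.
t = (3.762 − 6.356) / 2.69015 = -0.9643.
df = n − 2 = 253.
One-sided p ≈ 0.1679, which is ≥ 0.1, so fail to reject H₀.
The data do not give significant evidence that the true slope on saturated fat intake is below 6.356 mg/dL per unit.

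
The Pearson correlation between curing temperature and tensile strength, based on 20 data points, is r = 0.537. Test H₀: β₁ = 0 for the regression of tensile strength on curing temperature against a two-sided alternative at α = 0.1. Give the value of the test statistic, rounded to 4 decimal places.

t = 2.7007

t = r·√(n − 2)/√(1 − r²) = 0.537·√18/√0.711631 = 2.7007.
df = n − 2 = 18.
Two-sided p ≈ 0.0146, which is < 0.1, so reject H₀.
There is evidence of a linear association between curing temperature and tensile strength.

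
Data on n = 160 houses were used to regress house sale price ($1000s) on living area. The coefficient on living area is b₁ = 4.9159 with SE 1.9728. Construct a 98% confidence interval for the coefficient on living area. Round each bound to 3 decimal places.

df = n − 2 = 160 − 2 = 158.
t* = t_{0.01, 158} = 2.35018.
Margin = t* × SE = 2.35018 × 1.9728 = 4.63644.
CI: 4.9159 ± 4.63644 → (0.279, 9.552).
With 98% confidence, each one-unit increase in living area is associated with a change of between 0.279 and 9.552 $1000s in house sale price.

(0.279, 9.552)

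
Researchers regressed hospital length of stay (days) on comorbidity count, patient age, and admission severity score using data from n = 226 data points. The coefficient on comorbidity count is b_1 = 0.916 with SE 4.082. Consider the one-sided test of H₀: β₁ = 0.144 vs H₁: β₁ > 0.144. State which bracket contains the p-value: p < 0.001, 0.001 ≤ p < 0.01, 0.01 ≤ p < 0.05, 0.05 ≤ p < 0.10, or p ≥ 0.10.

p ≥ 0.10

t = (0.916 − 0.144) / 4.082 = 0.189.
df = n − k − 1 = 226 − 3 − 1 = 222.
One-sided p = P(T_{222} > t) ≈ 0.4251.
So p ≥ 0.10.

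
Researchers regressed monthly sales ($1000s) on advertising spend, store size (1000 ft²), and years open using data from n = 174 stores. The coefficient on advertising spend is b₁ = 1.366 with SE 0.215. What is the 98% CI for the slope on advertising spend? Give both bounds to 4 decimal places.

(0.8611, 1.8709)

df = n − k − 1 = 174 − 3 − 1 = 170.
t* = t_{0.01, 170} = 2.348483.
Margin = t* × SE = 2.348483 × 0.215 = 0.504924.
CI: 1.366 ± 0.504924 → (0.8611, 1.8709).
With 98% confidence, each one-unit increase in advertising spend is associated with a change of between 0.8611 and 1.8709 $1000s in monthly sales, holding the other predictors fixed.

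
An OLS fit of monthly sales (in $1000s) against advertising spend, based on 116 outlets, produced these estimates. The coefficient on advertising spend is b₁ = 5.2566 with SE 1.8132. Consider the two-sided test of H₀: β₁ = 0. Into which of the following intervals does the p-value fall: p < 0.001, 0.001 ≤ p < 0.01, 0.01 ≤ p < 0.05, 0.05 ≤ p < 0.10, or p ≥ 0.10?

0.001 ≤ p < 0.01

t = 5.2566 / 1.8132 = 2.899.
df = n − 2 = 116 − 2 = 114.
Two-sided p = 2·P(T_{114} > |t|) ≈ 0.0045.
So 0.001 ≤ p < 0.01.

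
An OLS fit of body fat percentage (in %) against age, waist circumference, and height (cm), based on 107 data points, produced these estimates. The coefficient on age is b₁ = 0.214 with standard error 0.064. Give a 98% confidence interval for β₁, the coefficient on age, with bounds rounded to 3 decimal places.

(0.063, 0.365)

df = n − k − 1 = 107 − 3 − 1 = 103.
t* = t_{0.01, 103} = 2.363098.
Margin = t* × SE = 2.363098 × 0.064 = 0.15124.
CI: 0.214 ± 0.15124 → (0.063, 0.365).
With 98% confidence, each one-unit increase in age is associated with a change of between 0.063 and 0.365 % in body fat percentage, holding the other predictors fixed.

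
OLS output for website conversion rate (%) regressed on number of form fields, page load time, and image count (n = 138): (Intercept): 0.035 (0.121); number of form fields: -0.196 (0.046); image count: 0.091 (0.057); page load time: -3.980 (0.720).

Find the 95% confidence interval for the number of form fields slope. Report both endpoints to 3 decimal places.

(-0.287, -0.105)

Read off: b = -0.196, SE = 0.046 for number of form fields.
df = n − k − 1 = 138 − 3 − 1 = 134.
t* = t_{0.025, 134} = 1.977826.
Margin = t* × SE = 1.977826 × 0.046 = 0.09098.
CI: -0.196 ± 0.09098 → (-0.287, -0.105).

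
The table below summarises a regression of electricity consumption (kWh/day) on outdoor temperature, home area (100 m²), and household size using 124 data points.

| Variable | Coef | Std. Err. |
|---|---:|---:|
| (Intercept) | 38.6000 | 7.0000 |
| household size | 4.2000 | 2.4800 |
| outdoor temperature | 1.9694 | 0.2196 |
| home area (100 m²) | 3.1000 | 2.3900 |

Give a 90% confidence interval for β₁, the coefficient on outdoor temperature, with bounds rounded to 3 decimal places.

Read off: b = 1.9694, SE = 0.2196 for outdoor temperature.
df = n − k − 1 = 124 − 3 − 1 = 120.
t* = t_{0.05, 120} = 1.657651.
Margin = t* × SE = 1.657651 × 0.2196 = 0.36402.
CI: 1.9694 ± 0.36402 → (1.605, 2.333).

(1.605, 2.333)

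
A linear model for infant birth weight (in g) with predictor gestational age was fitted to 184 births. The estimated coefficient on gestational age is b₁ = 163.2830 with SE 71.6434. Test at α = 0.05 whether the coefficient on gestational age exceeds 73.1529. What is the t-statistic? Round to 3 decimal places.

H₀: β₁ = 73.1529 vs H₁: β₁ > 73.1529.
t = (b₁ − β₁⁰)/SE = (163.2830 − 73.1529) / 71.6434 = 1.258.
df = n − 2 = 184 − 2 = 182.
One-sided p ≈ 0.1050, which is ≥ 0.05, so fail to reject H₀.
The data do not give significant evidence that the true slope on gestational age exceeds 73.1529 g per unit.

t = 1.258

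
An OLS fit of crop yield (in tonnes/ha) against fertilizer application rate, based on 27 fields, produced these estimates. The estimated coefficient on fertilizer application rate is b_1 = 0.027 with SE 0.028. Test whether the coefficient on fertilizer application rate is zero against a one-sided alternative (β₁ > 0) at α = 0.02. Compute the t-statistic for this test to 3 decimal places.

t = 0.964

H₀: β₁ = 0 vs H₁: β₁ > 0.
t = (b_1 − β₁⁰)/SE = 0.027 / 0.028 = 0.964.
df = n − 2 = 27 − 2 = 25.
One-sided p ≈ 0.1721, which is ≥ 0.02, so fail to reject H₀.
The data do not give significant evidence that the true slope on fertilizer application rate is positive.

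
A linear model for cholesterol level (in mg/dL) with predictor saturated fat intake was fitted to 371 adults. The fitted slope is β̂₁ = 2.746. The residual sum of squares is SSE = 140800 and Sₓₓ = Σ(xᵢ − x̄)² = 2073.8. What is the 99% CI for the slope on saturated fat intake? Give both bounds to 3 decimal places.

(1.635, 3.857)

MSE = SSE/(n − 2) = 140800/369 = 381.572.
SE(β̂₁) = √(MSE/Sₓₓ) = √(381.572/2073.8) = 0.428948.
df = n − 2 = 369.
t* = t_{0.005, 369} = 2.589218.
Margin = t* × SE = 2.589218 × 0.428948 = 1.11064.
CI: 2.746 ± 1.11064 → (1.635, 3.857).
With 99% confidence, each one-unit increase in saturated fat intake is associated with a change of between 1.635 and 3.857 mg/dL in cholesterol level.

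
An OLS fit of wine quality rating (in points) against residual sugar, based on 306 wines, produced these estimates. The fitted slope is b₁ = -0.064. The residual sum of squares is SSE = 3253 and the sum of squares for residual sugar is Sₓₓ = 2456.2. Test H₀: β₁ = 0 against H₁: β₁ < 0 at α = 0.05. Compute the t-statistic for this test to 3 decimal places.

MSE = SSE/(n − 2) = 3253/304 = 10.7007.
SE(b₁) = √(MSE/Sₓₓ) = √(10.7007/2456.2) = 0.0660045.
t = -0.064 / 0.0660045 = -0.970.
df = n − 2 = 304.
One-sided p ≈ 0.1665, which is ≥ 0.05, so fail to reject H₀.
The data do not give significant evidence that the true slope on residual sugar is negative.

t = -0.970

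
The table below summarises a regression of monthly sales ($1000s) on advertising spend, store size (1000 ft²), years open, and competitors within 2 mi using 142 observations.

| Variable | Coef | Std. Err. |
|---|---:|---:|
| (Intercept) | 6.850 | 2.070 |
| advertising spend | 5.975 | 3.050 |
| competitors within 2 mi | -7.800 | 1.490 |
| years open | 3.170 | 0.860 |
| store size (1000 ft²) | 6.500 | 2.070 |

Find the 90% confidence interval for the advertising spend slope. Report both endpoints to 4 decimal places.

Read off: b = 5.975, SE = 3.050 for advertising spend.
df = n − k − 1 = 142 − 4 − 1 = 137.
t* = t_{0.05, 137} = 1.656052.
Margin = t* × SE = 1.656052 × 3.050 = 5.050959.
CI: 5.975 ± 5.050959 → (0.9240, 11.0260).

(0.9240, 11.0260)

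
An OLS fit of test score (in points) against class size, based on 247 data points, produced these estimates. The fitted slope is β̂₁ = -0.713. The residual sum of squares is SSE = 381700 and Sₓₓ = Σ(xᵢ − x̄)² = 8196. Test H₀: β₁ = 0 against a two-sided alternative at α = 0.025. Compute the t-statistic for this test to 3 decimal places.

MSE = SSE/(n − 2) = 381700/245 = 1557.96.
SE(β̂₁) = √(MSE/Sₓₓ) = √(1557.96/8196) = 0.435991.
t = -0.713 / 0.435991 = -1.635.
df = n − 2 = 245.
Two-sided p ≈ 0.1033, which is ≥ 0.025, so fail to reject H₀.
The data do not give significant evidence of an association between class size and test score.

t = -1.635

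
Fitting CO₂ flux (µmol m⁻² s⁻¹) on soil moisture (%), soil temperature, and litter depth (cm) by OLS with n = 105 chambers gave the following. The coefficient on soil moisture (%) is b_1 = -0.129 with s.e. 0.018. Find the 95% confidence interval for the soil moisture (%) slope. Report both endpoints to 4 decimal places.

df = n − k − 1 = 105 − 3 − 1 = 101.
t* = t_{0.025, 101} = 1.983731.
Margin = t* × SE = 1.983731 × 0.018 = 0.035707.
CI: -0.129 ± 0.035707 → (-0.1647, -0.0933).
With 95% confidence, each one-unit increase in soil moisture (%) is associated with a change of between -0.1647 and -0.0933 µmol m⁻² s⁻¹ in CO₂ flux, holding the other predictors fixed.

(-0.1647, -0.0933)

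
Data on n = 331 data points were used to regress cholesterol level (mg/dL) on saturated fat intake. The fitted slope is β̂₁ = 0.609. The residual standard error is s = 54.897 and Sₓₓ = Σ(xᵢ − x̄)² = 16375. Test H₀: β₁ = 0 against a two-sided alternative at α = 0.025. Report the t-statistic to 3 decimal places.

t = 1.420

SE(β̂₁) = s/√Sₓₓ = 54.897/√16375 = 0.429001.
t = 0.609 / 0.429001 = 1.420.
df = n − 2 = 329.
Two-sided p ≈ 0.1567, which is ≥ 0.025, so fail to reject H₀.
The data do not give significant evidence of an association between saturated fat intake and cholesterol level.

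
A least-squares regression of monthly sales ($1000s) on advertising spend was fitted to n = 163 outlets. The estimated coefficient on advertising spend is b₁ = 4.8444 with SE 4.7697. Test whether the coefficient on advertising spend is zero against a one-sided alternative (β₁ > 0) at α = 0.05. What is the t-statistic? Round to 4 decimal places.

H₀: β₁ = 0 vs H₁: β₁ > 0.
t = (b₁ − β₁⁰)/SE = 4.8444 / 4.7697 = 1.0157.
df = n − 2 = 163 − 2 = 161.
One-sided p ≈ 0.1557, which is ≥ 0.05, so fail to reject H₀.
The data do not give significant evidence that the true slope on advertising spend is positive.

t = 1.0157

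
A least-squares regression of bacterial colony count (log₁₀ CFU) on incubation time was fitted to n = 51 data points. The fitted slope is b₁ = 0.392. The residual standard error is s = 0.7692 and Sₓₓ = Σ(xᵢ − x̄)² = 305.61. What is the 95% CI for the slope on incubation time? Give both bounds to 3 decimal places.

(0.304, 0.480)

SE(b₁) = s/√Sₓₓ = 0.7692/√305.61 = 0.0440003.
df = n − 2 = 49.
t* = t_{0.025, 49} = 2.009575.
Margin = t* × SE = 2.009575 × 0.0440003 = 0.08842.
CI: 0.392 ± 0.08842 → (0.304, 0.480).
With 95% confidence, each one-unit increase in incubation time is associated with a change of between 0.304 and 0.480 log₁₀ CFU in bacterial colony count.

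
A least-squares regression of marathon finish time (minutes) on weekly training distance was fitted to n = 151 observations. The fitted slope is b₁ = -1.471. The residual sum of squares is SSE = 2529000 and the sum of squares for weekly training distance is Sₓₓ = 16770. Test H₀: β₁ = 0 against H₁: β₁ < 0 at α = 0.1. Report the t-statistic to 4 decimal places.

t = -1.4622

MSE = SSE/(n − 2) = 2529000/149 = 16973.2.
SE(b₁) = √(MSE/Sₓₓ) = √(16973.2/16770) = 1.00604.
t = -1.471 / 1.00604 = -1.4622.
df = n − 2 = 149.
One-sided p ≈ 0.0729, which is < 0.1, so reject H₀.
There is evidence that the true slope on weekly training distance is negative.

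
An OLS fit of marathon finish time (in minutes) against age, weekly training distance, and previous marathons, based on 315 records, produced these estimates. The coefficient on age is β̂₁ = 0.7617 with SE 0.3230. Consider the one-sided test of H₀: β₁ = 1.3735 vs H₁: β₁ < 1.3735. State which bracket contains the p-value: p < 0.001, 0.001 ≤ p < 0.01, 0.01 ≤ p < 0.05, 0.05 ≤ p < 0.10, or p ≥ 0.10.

t = (0.7617 − 1.3735) / 0.3230 = -1.894.
df = n − k − 1 = 315 − 3 − 1 = 311.
One-sided p = P(T_{311} < t) ≈ 0.0296.
So 0.01 ≤ p < 0.05.

0.01 ≤ p < 0.05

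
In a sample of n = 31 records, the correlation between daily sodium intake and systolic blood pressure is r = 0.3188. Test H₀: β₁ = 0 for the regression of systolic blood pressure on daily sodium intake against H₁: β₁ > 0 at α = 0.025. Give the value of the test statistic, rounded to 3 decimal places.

t = 1.811

t = r·√(n − 2)/√(1 − r²) = 0.3188·√29/√0.898367 = 1.811.
df = n − 2 = 29.
One-sided p ≈ 0.0402, which is ≥ 0.025, so fail to reject H₀.
The data do not give significant evidence of a linear association between daily sodium intake and systolic blood pressure.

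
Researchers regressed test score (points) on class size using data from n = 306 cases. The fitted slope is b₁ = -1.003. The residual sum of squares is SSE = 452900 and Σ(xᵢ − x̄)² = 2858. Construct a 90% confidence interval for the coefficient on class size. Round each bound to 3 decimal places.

(-2.194, 0.188)

MSE = SSE/(n − 2) = 452900/304 = 1489.8.
SE(b₁) = √(MSE/Sₓₓ) = √(1489.8/2858) = 0.721993.
df = n − 2 = 304.
t* = t_{0.05, 304} = 1.649881.
Margin = t* × SE = 1.649881 × 0.721993 = 1.19120.
CI: -1.003 ± 1.19120 → (-2.194, 0.188).
With 90% confidence, each one-unit increase in class size is associated with a change of between -2.194 and 0.188 points in test score.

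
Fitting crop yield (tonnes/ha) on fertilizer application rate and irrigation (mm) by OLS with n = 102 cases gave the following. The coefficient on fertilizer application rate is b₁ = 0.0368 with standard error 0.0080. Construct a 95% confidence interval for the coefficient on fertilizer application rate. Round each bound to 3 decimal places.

(0.021, 0.053)

df = n − k − 1 = 102 − 2 − 1 = 99.
t* = t_{0.025, 99} = 1.984217.
Margin = t* × SE = 1.984217 × 0.0080 = 0.01587.
CI: 0.0368 ± 0.01587 → (0.021, 0.053).
With 95% confidence, each one-unit increase in fertilizer application rate is associated with a change of between 0.021 and 0.053 tonnes/ha in crop yield, holding the other predictors fixed.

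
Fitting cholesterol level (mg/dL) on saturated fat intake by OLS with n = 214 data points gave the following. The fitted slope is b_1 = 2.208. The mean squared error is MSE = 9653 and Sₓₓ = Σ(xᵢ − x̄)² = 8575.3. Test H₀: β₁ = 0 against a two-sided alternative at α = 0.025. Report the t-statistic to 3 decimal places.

t = 2.081

SE(b_1) = √(MSE/Sₓₓ) = √(9653/8575.3) = 1.06098.
t = 2.208 / 1.06098 = 2.081.
df = n − 2 = 212.
Two-sided p ≈ 0.0386, which is ≥ 0.025, so fail to reject H₀.
The data do not give significant evidence of an association between saturated fat intake and cholesterol level.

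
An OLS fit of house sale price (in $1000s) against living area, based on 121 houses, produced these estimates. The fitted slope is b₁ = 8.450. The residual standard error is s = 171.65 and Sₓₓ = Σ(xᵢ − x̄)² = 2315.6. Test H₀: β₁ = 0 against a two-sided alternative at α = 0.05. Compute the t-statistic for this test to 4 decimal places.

SE(b₁) = s/√Sₓₓ = 171.65/√2315.6 = 3.56707.
t = 8.450 / 3.56707 = 2.3689.
df = n − 2 = 119.
Two-sided p ≈ 0.0195, which is < 0.05, so reject H₀.
There is evidence that living area is associated with house sale price.

t = 2.3689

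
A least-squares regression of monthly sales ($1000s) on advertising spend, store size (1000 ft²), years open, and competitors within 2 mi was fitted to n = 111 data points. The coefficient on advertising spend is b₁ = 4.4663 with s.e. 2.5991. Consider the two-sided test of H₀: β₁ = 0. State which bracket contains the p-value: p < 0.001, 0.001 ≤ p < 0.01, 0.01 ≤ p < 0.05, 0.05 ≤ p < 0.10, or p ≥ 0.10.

0.05 ≤ p < 0.10

t = 4.4663 / 2.5991 = 1.718.
df = n − k − 1 = 111 − 4 − 1 = 106.
Two-sided p = 2·P(T_{106} > |t|) ≈ 0.0886.
So 0.05 ≤ p < 0.10.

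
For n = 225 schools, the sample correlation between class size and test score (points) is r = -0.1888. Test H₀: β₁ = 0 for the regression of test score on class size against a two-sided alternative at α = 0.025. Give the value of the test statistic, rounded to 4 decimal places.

t = -2.8710

t = r·√(n − 2)/√(1 − r²) = -0.1888·√223/√0.964355 = -2.8710.
df = n − 2 = 223.
Two-sided p ≈ 0.0045, which is < 0.025, so reject H₀.
There is evidence of a linear association between class size and test score.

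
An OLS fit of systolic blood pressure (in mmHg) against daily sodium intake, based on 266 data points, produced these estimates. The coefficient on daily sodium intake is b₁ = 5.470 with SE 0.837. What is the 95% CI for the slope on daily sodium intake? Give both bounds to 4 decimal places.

(3.8220, 7.1180)

df = n − 2 = 266 − 2 = 264.
t* = t_{0.025, 264} = 1.96899.
Margin = t* × SE = 1.96899 × 0.837 = 1.648045.
CI: 5.470 ± 1.648045 → (3.8220, 7.1180).
With 95% confidence, each one-unit increase in daily sodium intake is associated with a change of between 3.8220 and 7.1180 mmHg in systolic blood pressure.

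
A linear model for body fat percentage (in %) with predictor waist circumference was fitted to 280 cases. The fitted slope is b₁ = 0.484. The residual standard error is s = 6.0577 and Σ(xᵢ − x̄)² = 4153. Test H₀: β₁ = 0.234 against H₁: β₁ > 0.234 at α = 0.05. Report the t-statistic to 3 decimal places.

t = 2.660

SE(b₁) = s/√Sₓₓ = 6.0577/√4153 = 0.0939998.
t = (0.484 − 0.234) / 0.0939998 = 2.660.
df = n − 2 = 278.
One-sided p ≈ 0.0041, which is < 0.05, so reject H₀.
There is evidence that the true slope on waist circumference exceeds 0.234 % per unit.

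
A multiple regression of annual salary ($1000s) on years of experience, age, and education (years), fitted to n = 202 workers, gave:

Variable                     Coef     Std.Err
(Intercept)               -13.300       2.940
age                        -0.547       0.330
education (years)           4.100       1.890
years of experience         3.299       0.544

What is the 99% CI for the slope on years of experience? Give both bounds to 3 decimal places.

(1.884, 4.714)

Read off: b = 3.299, SE = 0.544 for years of experience.
df = n − k − 1 = 202 − 3 − 1 = 198.
t* = t_{0.005, 198} = 2.600887.
Margin = t* × SE = 2.600887 × 0.544 = 1.41488.
CI: 3.299 ± 1.41488 → (1.884, 4.714).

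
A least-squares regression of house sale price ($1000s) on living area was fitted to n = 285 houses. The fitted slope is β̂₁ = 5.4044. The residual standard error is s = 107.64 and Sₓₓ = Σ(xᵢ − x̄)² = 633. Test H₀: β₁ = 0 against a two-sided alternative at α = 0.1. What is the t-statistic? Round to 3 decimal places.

SE(β̂₁) = s/√Sₓₓ = 107.64/√633 = 4.27831.
t = 5.4044 / 4.27831 = 1.263.
df = n − 2 = 283.
Two-sided p ≈ 0.2076, which is ≥ 0.1, so fail to reject H₀.
The data do not give significant evidence of an association between living area and house sale price.

t = 1.263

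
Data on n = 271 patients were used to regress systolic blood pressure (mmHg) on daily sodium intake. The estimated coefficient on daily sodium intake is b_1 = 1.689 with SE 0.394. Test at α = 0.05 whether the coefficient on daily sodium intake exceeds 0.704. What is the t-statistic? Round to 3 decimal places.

H₀: β₁ = 0.704 vs H₁: β₁ > 0.704.
t = (b_1 − β₁⁰)/SE = (1.689 − 0.704) / 0.394 = 2.500.
df = n − 2 = 271 − 2 = 269.
One-sided p ≈ 0.0065, which is < 0.05, so reject H₀.
There is evidence that the true slope on daily sodium intake exceeds 0.704 mmHg per unit.

t = 2.500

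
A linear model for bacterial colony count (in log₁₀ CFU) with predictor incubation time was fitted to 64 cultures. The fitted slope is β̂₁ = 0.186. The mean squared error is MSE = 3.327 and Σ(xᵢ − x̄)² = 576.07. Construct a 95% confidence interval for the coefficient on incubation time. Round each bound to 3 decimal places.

SE(β̂₁) = √(MSE/Sₓₓ) = √(3.327/576.07) = 0.0759957.
df = n − 2 = 62.
t* = t_{0.025, 62} = 1.998972.
Margin = t* × SE = 1.998972 × 0.0759957 = 0.15191.
CI: 0.186 ± 0.15191 → (0.034, 0.338).
With 95% confidence, each one-unit increase in incubation time is associated with a change of between 0.034 and 0.338 log₁₀ CFU in bacterial colony count.

(0.034, 0.338)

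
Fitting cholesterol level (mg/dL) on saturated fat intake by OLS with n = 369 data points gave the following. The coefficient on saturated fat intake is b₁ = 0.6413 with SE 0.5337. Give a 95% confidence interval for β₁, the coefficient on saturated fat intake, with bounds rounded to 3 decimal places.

(-0.408, 1.691)

df = n − 2 = 369 − 2 = 367.
t* = t_{0.025, 367} = 1.966449.
Margin = t* × SE = 1.966449 × 0.5337 = 1.04949.
CI: 0.6413 ± 1.04949 → (-0.408, 1.691).
With 95% confidence, each one-unit increase in saturated fat intake is associated with a change of between -0.408 and 1.691 mg/dL in cholesterol level.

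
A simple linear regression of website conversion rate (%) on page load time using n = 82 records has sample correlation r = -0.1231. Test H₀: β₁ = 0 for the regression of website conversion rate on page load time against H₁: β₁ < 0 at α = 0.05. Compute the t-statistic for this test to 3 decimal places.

t = -1.109

t = r·√(n − 2)/√(1 − r²) = -0.1231·√80/√0.984846 = -1.109.
df = n − 2 = 80.
One-sided p ≈ 0.1353, which is ≥ 0.05, so fail to reject H₀.
The data do not give significant evidence of a linear association between page load time and website conversion rate.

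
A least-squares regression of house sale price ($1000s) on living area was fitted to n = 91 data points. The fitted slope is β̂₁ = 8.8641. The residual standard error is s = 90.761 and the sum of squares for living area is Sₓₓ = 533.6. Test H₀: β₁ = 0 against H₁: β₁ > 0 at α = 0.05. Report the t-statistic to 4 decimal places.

SE(β̂₁) = s/√Sₓₓ = 90.761/√533.6 = 3.92908.
t = 8.8641 / 3.92908 = 2.2560.
df = n − 2 = 89.
One-sided p ≈ 0.0133, which is < 0.05, so reject H₀.
There is evidence that the true slope on living area is positive.

t = 2.2560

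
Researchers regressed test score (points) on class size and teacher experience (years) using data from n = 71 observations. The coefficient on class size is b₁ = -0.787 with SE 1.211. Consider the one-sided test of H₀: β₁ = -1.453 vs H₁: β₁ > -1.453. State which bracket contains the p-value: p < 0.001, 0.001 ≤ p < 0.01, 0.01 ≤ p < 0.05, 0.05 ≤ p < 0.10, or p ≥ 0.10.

p ≥ 0.10

t = (-0.787 − (-1.453)) / 1.211 = 0.550.
df = n − k − 1 = 71 − 2 − 1 = 68.
One-sided p = P(T_{68} > t) ≈ 0.2921.
So p ≥ 0.10.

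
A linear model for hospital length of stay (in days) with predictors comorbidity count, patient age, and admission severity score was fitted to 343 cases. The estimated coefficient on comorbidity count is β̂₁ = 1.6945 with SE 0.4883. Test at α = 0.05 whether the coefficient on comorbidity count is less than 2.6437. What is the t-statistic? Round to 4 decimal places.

t = -1.9439

H₀: β₁ = 2.6437 vs H₁: β₁ < 2.6437.
t = (β̂₁ − β₁⁰)/SE = (1.6945 − 2.6437) / 0.4883 = -1.9439.
df = n − k − 1 = 343 − 3 − 1 = 339.
One-sided p ≈ 0.0264, which is < 0.05, so reject H₀.
There is evidence that the true slope on comorbidity count is below 2.6437 days per unit, holding the other predictors fixed.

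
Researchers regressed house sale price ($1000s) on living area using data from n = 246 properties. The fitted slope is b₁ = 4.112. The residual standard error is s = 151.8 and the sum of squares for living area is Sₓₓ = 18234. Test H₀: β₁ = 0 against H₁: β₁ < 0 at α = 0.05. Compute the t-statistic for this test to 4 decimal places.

SE(b₁) = s/√Sₓₓ = 151.8/√18234 = 1.12417.
t = 4.112 / 1.12417 = 3.6578.
df = n − 2 = 244.
One-sided p ≈ 0.9998, which is ≥ 0.05, so fail to reject H₀.
The data do not give significant evidence that the true slope on living area is negative.

t = 3.6578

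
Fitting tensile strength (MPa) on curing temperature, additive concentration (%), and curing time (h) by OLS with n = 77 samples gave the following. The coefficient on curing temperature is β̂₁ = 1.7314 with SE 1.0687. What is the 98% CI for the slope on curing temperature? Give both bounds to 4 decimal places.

(-0.8105, 4.2733)

df = n − k − 1 = 77 − 3 − 1 = 73.
t* = t_{0.01, 73} = 2.378522.
Margin = t* × SE = 2.378522 × 1.0687 = 2.541926.
CI: 1.7314 ± 2.541926 → (-0.8105, 4.2733).
With 98% confidence, each one-unit increase in curing temperature is associated with a change of between -0.8105 and 4.2733 MPa in tensile strength, holding the other predictors fixed.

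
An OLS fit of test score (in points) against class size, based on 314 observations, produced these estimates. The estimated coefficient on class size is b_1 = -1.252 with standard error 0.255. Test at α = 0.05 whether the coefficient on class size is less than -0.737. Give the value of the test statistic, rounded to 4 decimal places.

t = -2.0196

H₀: β₁ = -0.737 vs H₁: β₁ < -0.737.
t = (b_1 − β₁⁰)/SE = (-1.252 − (-0.737)) / 0.255 = -2.0196.
df = n − 2 = 314 − 2 = 312.
One-sided p ≈ 0.0221, which is < 0.05, so reject H₀.
There is evidence that the true slope on class size is below -0.737 points per unit.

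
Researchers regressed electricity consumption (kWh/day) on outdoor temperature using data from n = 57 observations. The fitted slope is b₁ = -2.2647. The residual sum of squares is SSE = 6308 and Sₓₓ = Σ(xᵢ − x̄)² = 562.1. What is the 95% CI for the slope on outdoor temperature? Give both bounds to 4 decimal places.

MSE = SSE/(n − 2) = 6308/55 = 114.691.
SE(b₁) = √(MSE/Sₓₓ) = √(114.691/562.1) = 0.451708.
df = n − 2 = 55.
t* = t_{0.025, 55} = 2.004045.
Margin = t* × SE = 2.004045 × 0.451708 = 0.905243.
CI: -2.2647 ± 0.905243 → (-3.1699, -1.3595).
With 95% confidence, each one-unit increase in outdoor temperature is associated with a change of between -3.1699 and -1.3595 kWh/day in electricity consumption.

(-3.1699, -1.3595)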